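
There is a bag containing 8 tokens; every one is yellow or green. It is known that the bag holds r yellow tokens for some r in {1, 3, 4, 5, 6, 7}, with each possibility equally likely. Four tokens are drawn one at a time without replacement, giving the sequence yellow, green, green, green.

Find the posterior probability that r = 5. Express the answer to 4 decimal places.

0.0581

The likelihood of the observed sequence under each hypothesis: P(data | r = 1) = (1/8)(7/7)(6/6)(5/5) = 1/8; P(data | r = 3) = (3/8)(5/7)(4/6)(3/5) = 3/28; P(data | r = 4) = (4/8)(4/7)(3/6)(2/5) = 2/35; P(data | r = 5) = (5/8)(3/7)(2/6)(1/5) = 1/56; P(data | r = 6) = (6/8)(2/7)(1/6)(0/5) = 0; P(data | r = 7) = (7/8)(1/7)(0/6) = 0.
The prior-weighted likelihoods are 1/6 · 1/8 = 1/48, 1/6 · 3/28 = 1/56, 1/6 · 2/35 = 1/105, 1/6 · 1/56 = 1/336, 1/6 · 0 = 0, 1/6 · 0 = 0; with total 43/840.
So P(r = 5 | data) = (1/336) / (43/840) = 5/86.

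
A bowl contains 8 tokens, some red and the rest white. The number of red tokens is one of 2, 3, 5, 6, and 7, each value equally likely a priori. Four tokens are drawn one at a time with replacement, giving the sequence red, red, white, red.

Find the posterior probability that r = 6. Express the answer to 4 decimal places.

The likelihood of the observed sequence under each hypothesis: P(data | r = 2) = (2/8)(2/8)(6/8)(2/8) = 0.011719; P(data | r = 3) = (3/8)(3/8)(5/8)(3/8) = 0.032959; P(data | r = 5) = (5/8)(5/8)(3/8)(5/8) = 0.091553; P(data | r = 6) = (6/8)(6/8)(2/8)(6/8) = 0.10547; P(data | r = 7) = (7/8)(7/8)(1/8)(7/8) = 0.08374.
Multiplying each by its prior: 1/5 · 0.011719 = 0.0023437, 1/5 · 0.032959 = 0.0065918, 1/5 · 0.091553 = 0.018311, 1/5 · 0.10547 = 0.021094, 1/5 · 0.08374 = 0.016748; summing to 0.065088.
Therefore the posterior P(r = 6 | data) = (0.021094) / (0.065088) = 0.32408.

0.3241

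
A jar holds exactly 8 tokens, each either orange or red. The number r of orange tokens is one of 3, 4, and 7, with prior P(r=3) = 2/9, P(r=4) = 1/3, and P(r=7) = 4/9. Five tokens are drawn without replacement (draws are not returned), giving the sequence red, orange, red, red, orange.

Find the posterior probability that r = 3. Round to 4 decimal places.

0.4545

For each hypothesis, P(data | H) works out to: P(data | r = 3) = (5/8)(3/7)(4/6)(3/5)(2/4) = 3/56; P(data | r = 4) = (4/8)(4/7)(3/6)(2/5)(3/4) = 3/70; P(data | r = 7) = (1/8)(7/7)(0/6) = 0.
The prior-weighted likelihoods are 2/9 · 3/56 = 1/84, 1/3 · 3/70 = 1/70, 4/9 · 0 = 0; with total 11/420.
By Bayes' rule, P(r = 3 | data) = (1/84) / (11/420) = 5/11.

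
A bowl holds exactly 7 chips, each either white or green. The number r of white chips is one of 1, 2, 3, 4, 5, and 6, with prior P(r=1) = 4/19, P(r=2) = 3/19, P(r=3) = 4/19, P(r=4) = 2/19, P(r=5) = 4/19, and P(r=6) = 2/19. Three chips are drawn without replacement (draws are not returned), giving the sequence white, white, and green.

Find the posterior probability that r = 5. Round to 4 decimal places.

Under each hypothesis, the probability of the observed sequence is: P(data | r = 1) = (1/7)(0/6) = 0; P(data | r = 2) = (2/7)(1/6)(5/5) = 1/21; P(data | r = 3) = (3/7)(2/6)(4/5) = 4/35; P(data | r = 4) = (4/7)(3/6)(3/5) = 6/35; P(data | r = 5) = (5/7)(4/6)(2/5) = 4/21; P(data | r = 6) = (6/7)(5/6)(1/5) = 1/7.
Weighting by the prior gives 4/19 · 0 = 0, 3/19 · 1/21 = 1/133, 4/19 · 4/35 = 16/665, 2/19 · 6/35 = 12/665, 4/19 · 4/21 = 16/399, 2/19 · 1/7 = 2/133; summing to 11/105.
By Bayes' rule, P(r = 5 | data) = (16/399) / (11/105) = 80/209.

0.3828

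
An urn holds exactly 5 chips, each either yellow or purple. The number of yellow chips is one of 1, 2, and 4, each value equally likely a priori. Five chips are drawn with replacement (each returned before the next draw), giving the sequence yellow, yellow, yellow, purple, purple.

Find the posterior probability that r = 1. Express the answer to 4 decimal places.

The likelihood of the observed sequence under each hypothesis: P(data | r = 1) = (1/5)(1/5)(1/5)(4/5)(4/5) = 0.00512; P(data | r = 2) = (2/5)(2/5)(2/5)(3/5)(3/5) = 0.02304; P(data | r = 4) = (4/5)(4/5)(4/5)(1/5)(1/5) = 0.02048.
The prior-weighted likelihoods are 1/3 · 0.00512 = 0.0017067, 1/3 · 0.02304 = 0.00768, 1/3 · 0.02048 = 0.0068267; with total 0.016213.
Hence P(r = 1 | data) = (0.0017067) / (0.016213) = 0.10526.

0.1053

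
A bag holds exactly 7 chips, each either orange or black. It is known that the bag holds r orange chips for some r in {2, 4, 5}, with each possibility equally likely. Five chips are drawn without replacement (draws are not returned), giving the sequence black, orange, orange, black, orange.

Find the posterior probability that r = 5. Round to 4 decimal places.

0.4545

Under each hypothesis, the probability of the observed sequence is: P(data | r = 2) = (5/7)(2/6)(1/5)(4/4)(0/3) = 0; P(data | r = 4) = (3/7)(4/6)(3/5)(2/4)(2/3) = 2/35; P(data | r = 5) = (2/7)(5/6)(4/5)(1/4)(3/3) = 1/21.
Multiplying each by its prior: 1/3 · 0 = 0, 1/3 · 2/35 = 2/105, 1/3 · 1/21 = 1/63; with total 11/315.
So P(r = 5 | data) = (1/63) / (11/315) = 5/11.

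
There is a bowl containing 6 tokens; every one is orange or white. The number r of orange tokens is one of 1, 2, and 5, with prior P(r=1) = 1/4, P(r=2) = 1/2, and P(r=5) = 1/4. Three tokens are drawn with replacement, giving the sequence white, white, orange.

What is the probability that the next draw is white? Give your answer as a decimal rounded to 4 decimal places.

0.6844

For each hypothesis, P(data | H) works out to: P(data | r = 1) = (5/6)(5/6)(1/6) = 25/216; P(data | r = 2) = (4/6)(4/6)(2/6) = 4/27; P(data | r = 5) = (1/6)(1/6)(5/6) = 5/216.
The prior-weighted likelihoods are 1/4 · 25/216 = 25/864, 1/2 · 4/27 = 2/27, 1/4 · 5/216 = 5/864; with total 47/432.
Dividing through by the total gives posterior P(r = 1 | data) = 25/94, P(r = 2 | data) = 32/47, P(r = 5 | data) = 5/94.
Averaging over the posterior, P(white next | data) = (5/6)(25/94) + (2/3)(32/47) + (1/6)(5/94) = 193/282.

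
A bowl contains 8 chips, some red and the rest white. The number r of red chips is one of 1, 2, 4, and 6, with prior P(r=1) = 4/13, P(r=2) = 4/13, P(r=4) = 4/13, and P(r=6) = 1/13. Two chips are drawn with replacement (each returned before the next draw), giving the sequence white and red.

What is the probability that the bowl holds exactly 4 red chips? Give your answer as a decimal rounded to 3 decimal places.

For each hypothesis, P(data | H) works out to: P(data | r = 1) = (7/8)(1/8) = 7/64; P(data | r = 2) = (6/8)(2/8) = 3/16; P(data | r = 4) = (4/8)(4/8) = 1/4; P(data | r = 6) = (2/8)(6/8) = 3/16.
Weighting by the prior gives 4/13 · 7/64 = 7/208, 4/13 · 3/16 = 3/52, 4/13 · 1/4 = 1/13, 1/13 · 3/16 = 3/208; summing to 19/104.
By Bayes' rule, P(r = 4 | data) = (1/13) / (19/104) = 8/19.

0.421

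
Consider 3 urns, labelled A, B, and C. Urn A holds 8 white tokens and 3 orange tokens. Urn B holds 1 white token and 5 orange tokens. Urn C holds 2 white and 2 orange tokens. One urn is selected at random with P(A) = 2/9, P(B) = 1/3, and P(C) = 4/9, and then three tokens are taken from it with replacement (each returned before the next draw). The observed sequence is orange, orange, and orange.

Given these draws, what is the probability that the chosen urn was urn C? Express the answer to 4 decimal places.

0.2196

Under each hypothesis, the probability of the observed sequence is: P(data | urn A) = (3/11)(3/11)(3/11) = 0.020285; P(data | urn B) = (5/6)(5/6)(5/6) = 0.5787; P(data | urn C) = (2/4)(2/4)(2/4) = 0.125.
Multiplying each by its prior: 2/9 · 0.020285 = 0.0045079, 1/3 · 0.5787 = 0.1929, 4/9 · 0.125 = 0.055556; summing to 0.25296.
By Bayes' rule, P(urn C | data) = (0.055556) / (0.25296) = 0.21962.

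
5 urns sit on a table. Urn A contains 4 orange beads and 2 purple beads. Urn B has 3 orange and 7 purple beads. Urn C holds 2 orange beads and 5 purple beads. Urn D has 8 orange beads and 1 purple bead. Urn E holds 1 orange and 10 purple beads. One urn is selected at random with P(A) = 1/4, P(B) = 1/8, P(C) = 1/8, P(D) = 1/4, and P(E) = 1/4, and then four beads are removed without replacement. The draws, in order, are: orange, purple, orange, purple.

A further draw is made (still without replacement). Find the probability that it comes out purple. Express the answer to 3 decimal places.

For each hypothesis, P(data | H) works out to: P(data | urn A) = (4/6)(2/5)(3/4)(1/3) = 0.066667; P(data | urn B) = (3/10)(7/9)(2/8)(6/7) = 0.05; P(data | urn C) = (2/7)(5/6)(1/5)(4/4) = 0.047619; P(data | urn D) = (8/9)(1/8)(7/7)(0/6) = 0; P(data | urn E) = (1/11)(10/10)(0/9) = 0.
Multiplying each by its prior: 1/4 · 0.066667 = 0.016667, 1/8 · 0.05 = 0.00625, 1/8 · 0.047619 = 0.0059524, 1/4 · 0 = 0, 1/4 · 0 = 0; with total 0.028869.
Normalising, the posterior is P(urn A | data) = 0.57732, P(urn B | data) = 0.21649, P(urn C | data) = 0.20619, P(urn D | data) = 0, P(urn E | data) = 0.
Averaging over the posterior, P(purple next | data) = (0)(0.57732) + (5/6)(0.21649) + (1)(0.20619) = 0.3866.

0.387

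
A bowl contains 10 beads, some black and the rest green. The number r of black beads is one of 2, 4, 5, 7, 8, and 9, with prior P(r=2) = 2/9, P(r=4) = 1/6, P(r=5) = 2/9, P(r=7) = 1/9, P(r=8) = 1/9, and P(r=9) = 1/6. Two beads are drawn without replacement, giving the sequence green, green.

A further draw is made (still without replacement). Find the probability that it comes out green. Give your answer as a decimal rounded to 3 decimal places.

0.596

Under each hypothesis, the probability of the observed sequence is: P(data | r = 2) = (8/10)(7/9) = 28/45; P(data | r = 4) = (6/10)(5/9) = 1/3; P(data | r = 5) = (5/10)(4/9) = 2/9; P(data | r = 7) = (3/10)(2/9) = 1/15; P(data | r = 8) = (2/10)(1/9) = 1/45; P(data | r = 9) = (1/10)(0/9) = 0.
The prior-weighted likelihoods are 2/9 · 28/45 = 56/405, 1/6 · 1/3 = 1/18, 2/9 · 2/9 = 4/81, 1/9 · 1/15 = 1/135, 1/9 · 1/45 = 1/405, 1/6 · 0 = 0; these sum to 41/162.
Normalising, the posterior is P(r = 2 | data) = 112/205, P(r = 4 | data) = 9/41, P(r = 5 | data) = 8/41, P(r = 7 | data) = 6/205, P(r = 8 | data) = 2/205, P(r = 9 | data) = 0.
Averaging over the posterior, P(green next | data) = (3/4)(112/205) + (1/2)(9/41) + (3/8)(8/41) + (1/8)(6/205) + (0)(2/205) = 489/820.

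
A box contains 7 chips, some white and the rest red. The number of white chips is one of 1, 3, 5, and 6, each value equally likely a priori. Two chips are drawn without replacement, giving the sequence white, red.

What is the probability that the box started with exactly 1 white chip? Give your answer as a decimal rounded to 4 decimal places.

The likelihood of the observed sequence under each hypothesis: P(data | r = 1) = (1/7)(6/6) = 1/7; P(data | r = 3) = (3/7)(4/6) = 2/7; P(data | r = 5) = (5/7)(2/6) = 5/21; P(data | r = 6) = (6/7)(1/6) = 1/7.
Weighting by the prior gives 1/4 · 1/7 = 1/28, 1/4 · 2/7 = 1/14, 1/4 · 5/21 = 5/84, 1/4 · 1/7 = 1/28; these sum to 17/84.
So P(r = 1 | data) = (1/28) / (17/84) = 3/17.

0.1765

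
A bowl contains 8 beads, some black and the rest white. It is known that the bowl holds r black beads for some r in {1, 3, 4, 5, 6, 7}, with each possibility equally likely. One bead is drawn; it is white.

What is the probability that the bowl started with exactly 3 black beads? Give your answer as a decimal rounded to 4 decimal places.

0.2273

Compute the likelihood of this draw for each case: P(data | r = 1) = (7/8) = 7/8; P(data | r = 3) = (5/8) = 5/8; P(data | r = 4) = (4/8) = 1/2; P(data | r = 5) = (3/8) = 3/8; P(data | r = 6) = (2/8) = 1/4; P(data | r = 7) = (1/8) = 1/8.
Weighting by the prior gives 1/6 · 7/8 = 7/48, 1/6 · 5/8 = 5/48, 1/6 · 1/2 = 1/12, 1/6 · 3/8 = 1/16, 1/6 · 1/4 = 1/24, 1/6 · 1/8 = 1/48; these sum to 11/24.
By Bayes' rule, P(r = 3 | data) = (5/48) / (11/24) = 5/22.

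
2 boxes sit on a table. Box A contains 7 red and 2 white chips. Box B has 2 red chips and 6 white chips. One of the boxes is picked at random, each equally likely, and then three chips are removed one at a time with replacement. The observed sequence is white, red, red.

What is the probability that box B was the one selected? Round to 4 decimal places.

0.2585

Compute the likelihood of the observed sequence for each case: P(data | box A) = (2/9)(7/9)(7/9) = 0.13443; P(data | box B) = (6/8)(2/8)(2/8) = 0.046875.
Weighting by the prior gives 1/2 · 0.13443 = 0.067215, 1/2 · 0.046875 = 0.023438; these sum to 0.090653.
By Bayes' rule, P(box B | data) = (0.023438) / (0.090653) = 0.25854.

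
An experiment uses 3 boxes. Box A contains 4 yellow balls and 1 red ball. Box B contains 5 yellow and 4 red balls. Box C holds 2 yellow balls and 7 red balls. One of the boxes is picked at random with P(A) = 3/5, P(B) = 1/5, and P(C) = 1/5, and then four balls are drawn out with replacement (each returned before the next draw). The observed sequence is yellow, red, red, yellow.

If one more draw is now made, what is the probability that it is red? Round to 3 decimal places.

The likelihood of the observed sequence under each hypothesis: P(data | box A) = (4/5)(1/5)(1/5)(4/5) = 0.0256; P(data | box B) = (5/9)(4/9)(4/9)(5/9) = 0.060966; P(data | box C) = (2/9)(7/9)(7/9)(2/9) = 0.029873.
The prior-weighted likelihoods are 3/5 · 0.0256 = 0.01536, 1/5 · 0.060966 = 0.012193, 1/5 · 0.029873 = 0.0059747; summing to 0.033528.
Dividing through by the total gives posterior P(box A | data) = 0.45813, P(box B | data) = 0.36367, P(box C | data) = 0.1782.
Averaging over the posterior, P(red next | data) = (1/5)(0.45813) + (4/9)(0.36367) + (7/9)(0.1782) = 0.39186.

0.392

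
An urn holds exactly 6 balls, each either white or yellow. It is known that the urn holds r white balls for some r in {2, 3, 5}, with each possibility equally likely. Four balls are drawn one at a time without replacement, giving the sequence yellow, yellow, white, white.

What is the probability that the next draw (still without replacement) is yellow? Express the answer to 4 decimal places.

For each hypothesis, P(data | H) works out to: P(data | r = 2) = (4/6)(3/5)(2/4)(1/3) = 1/15; P(data | r = 3) = (3/6)(2/5)(3/4)(2/3) = 1/10; P(data | r = 5) = (1/6)(0/5) = 0.
Weighting by the prior gives 1/3 · 1/15 = 1/45, 1/3 · 1/10 = 1/30, 1/3 · 0 = 0; these sum to 1/18.
Normalising, the posterior is P(r = 2 | data) = 2/5, P(r = 3 | data) = 3/5, P(r = 5 | data) = 0.
Averaging over the posterior, P(yellow next | data) = (1)(2/5) + (1/2)(3/5) = 7/10.

0.7000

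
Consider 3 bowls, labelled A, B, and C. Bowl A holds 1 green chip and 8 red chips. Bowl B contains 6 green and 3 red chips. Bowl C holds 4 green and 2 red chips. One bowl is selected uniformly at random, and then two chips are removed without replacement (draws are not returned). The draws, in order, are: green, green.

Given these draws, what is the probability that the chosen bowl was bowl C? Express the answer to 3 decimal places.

Compute the likelihood of the observed sequence for each case: P(data | bowl A) = (1/9)(0/8) = 0; P(data | bowl B) = (6/9)(5/8) = 5/12; P(data | bowl C) = (4/6)(3/5) = 2/5.
The prior-weighted likelihoods are 1/3 · 0 = 0, 1/3 · 5/12 = 5/36, 1/3 · 2/5 = 2/15; these sum to 49/180.
By Bayes' rule, P(bowl C | data) = (2/15) / (49/180) = 24/49.

0.490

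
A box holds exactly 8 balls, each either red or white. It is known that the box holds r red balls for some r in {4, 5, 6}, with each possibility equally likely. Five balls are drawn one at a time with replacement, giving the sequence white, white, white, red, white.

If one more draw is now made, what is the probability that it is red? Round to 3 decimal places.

0.549

Under each hypothesis, the probability of the observed sequence is: P(data | r = 4) = (4/8)(4/8)(4/8)(4/8)(4/8) = 0.03125; P(data | r = 5) = (3/8)(3/8)(3/8)(5/8)(3/8) = 0.01236; P(data | r = 6) = (2/8)(2/8)(2/8)(6/8)(2/8) = 0.0029297.
Multiplying each by its prior: 1/3 · 0.03125 = 0.010417, 1/3 · 0.01236 = 0.0041199, 1/3 · 0.0029297 = 0.00097656; summing to 0.015513.
Dividing through by the total gives posterior P(r = 4 | data) = 0.67148, P(r = 5 | data) = 0.26557, P(r = 6 | data) = 0.062951.
The predictive probability is P(red next | data) = (1/2)(0.67148) + (5/8)(0.26557) + (3/4)(0.062951) = 0.54893.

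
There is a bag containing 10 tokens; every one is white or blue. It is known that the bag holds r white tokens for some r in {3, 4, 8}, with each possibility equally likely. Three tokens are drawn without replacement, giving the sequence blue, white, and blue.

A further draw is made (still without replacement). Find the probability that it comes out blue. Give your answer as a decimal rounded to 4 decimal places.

0.6052

The likelihood of the observed sequence under each hypothesis: P(data | r = 3) = (7/10)(3/9)(6/8) = 0.175; P(data | r = 4) = (6/10)(4/9)(5/8) = 0.16667; P(data | r = 8) = (2/10)(8/9)(1/8) = 0.022222.
Weighting by the prior gives 1/3 · 0.175 = 0.058333, 1/3 · 0.16667 = 0.055556, 1/3 · 0.022222 = 0.0074074; summing to 0.1213.
Dividing through by the total gives posterior P(r = 3 | data) = 0.48092, P(r = 4 | data) = 0.45802, P(r = 8 | data) = 0.061069.
The predictive probability is P(blue next | data) = (5/7)(0.48092) + (4/7)(0.45802) + (0)(0.061069) = 0.60523.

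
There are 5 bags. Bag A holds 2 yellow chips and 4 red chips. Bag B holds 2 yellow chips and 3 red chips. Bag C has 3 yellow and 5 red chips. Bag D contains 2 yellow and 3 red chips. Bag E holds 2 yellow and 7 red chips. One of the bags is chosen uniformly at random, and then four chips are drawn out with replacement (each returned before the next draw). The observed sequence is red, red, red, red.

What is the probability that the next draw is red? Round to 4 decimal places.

0.6841

Under each hypothesis, the probability of the observed sequence is: P(data | bag A) = (4/6)(4/6)(4/6)(4/6) = 0.19753; P(data | bag B) = (3/5)(3/5)(3/5)(3/5) = 0.1296; P(data | bag C) = (5/8)(5/8)(5/8)(5/8) = 0.15259; P(data | bag D) = (3/5)(3/5)(3/5)(3/5) = 0.1296; P(data | bag E) = (7/9)(7/9)(7/9)(7/9) = 0.36595.
Weighting by the prior gives 1/5 · 0.19753 = 0.039506, 1/5 · 0.1296 = 0.02592, 1/5 · 0.15259 = 0.030518, 1/5 · 0.1296 = 0.02592, 1/5 · 0.36595 = 0.07319; with total 0.19505.
Normalising, the posterior is P(bag A | data) = 0.20254, P(bag B | data) = 0.13289, P(bag C | data) = 0.15646, P(bag D | data) = 0.13289, P(bag E | data) = 0.37523.
Averaging over the posterior, P(red next | data) = (2/3)(0.20254) + (3/5)(0.13289) + (5/8)(0.15646) + (3/5)(0.13289) + (7/9)(0.37523) = 0.68412.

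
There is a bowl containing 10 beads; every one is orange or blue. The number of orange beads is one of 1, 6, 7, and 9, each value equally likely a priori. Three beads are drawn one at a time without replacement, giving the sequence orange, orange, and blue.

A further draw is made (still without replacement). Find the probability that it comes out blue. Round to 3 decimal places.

0.275

Under each hypothesis, the probability of the observed sequence is: P(data | r = 1) = (1/10)(0/9) = 0; P(data | r = 6) = (6/10)(5/9)(4/8) = 1/6; P(data | r = 7) = (7/10)(6/9)(3/8) = 7/40; P(data | r = 9) = (9/10)(8/9)(1/8) = 1/10.
Weighting by the prior gives 1/4 · 0 = 0, 1/4 · 1/6 = 1/24, 1/4 · 7/40 = 7/160, 1/4 · 1/10 = 1/40; these sum to 53/480.
The posterior is then P(r = 1 | data) = 0, P(r = 6 | data) = 20/53, P(r = 7 | data) = 21/53, P(r = 9 | data) = 12/53.
The predictive probability is P(blue next | data) = (3/7)(20/53) + (2/7)(21/53) + (0)(12/53) = 102/371.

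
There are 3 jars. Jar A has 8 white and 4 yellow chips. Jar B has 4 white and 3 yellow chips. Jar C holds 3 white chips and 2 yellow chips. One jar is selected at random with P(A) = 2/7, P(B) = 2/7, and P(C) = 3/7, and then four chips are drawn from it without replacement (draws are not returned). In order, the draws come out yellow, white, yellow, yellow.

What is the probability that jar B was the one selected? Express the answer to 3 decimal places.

The likelihood of the observed sequence under each hypothesis: P(data | jar A) = (4/12)(8/11)(3/10)(2/9) = 0.016162; P(data | jar B) = (3/7)(4/6)(2/5)(1/4) = 0.028571; P(data | jar C) = (2/5)(3/4)(1/3)(0/2) = 0.
Multiplying each by its prior: 2/7 · 0.016162 = 0.0046176, 2/7 · 0.028571 = 0.0081633, 3/7 · 0 = 0; summing to 0.012781.
So P(jar B | data) = (0.0081633) / (0.012781) = 0.63871.

0.639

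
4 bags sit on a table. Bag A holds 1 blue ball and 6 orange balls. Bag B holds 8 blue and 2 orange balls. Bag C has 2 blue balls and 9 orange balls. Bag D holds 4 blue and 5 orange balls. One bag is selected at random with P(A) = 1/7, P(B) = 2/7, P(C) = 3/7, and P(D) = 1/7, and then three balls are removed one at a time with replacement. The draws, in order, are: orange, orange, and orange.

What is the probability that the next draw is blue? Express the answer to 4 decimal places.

Under each hypothesis, the probability of the observed sequence is: P(data | bag A) = (6/7)(6/7)(6/7) = 0.62974; P(data | bag B) = (2/10)(2/10)(2/10) = 0.008; P(data | bag C) = (9/11)(9/11)(9/11) = 0.54771; P(data | bag D) = (5/9)(5/9)(5/9) = 0.17147.
Weighting by the prior gives 1/7 · 0.62974 = 0.089963, 2/7 · 0.008 = 0.0022857, 3/7 · 0.54771 = 0.23473, 1/7 · 0.17147 = 0.024495; these sum to 0.35148.
The posterior is then P(bag A | data) = 0.25596, P(bag B | data) = 0.0065032, P(bag C | data) = 0.66785, P(bag D | data) = 0.069693.
Averaging over the posterior, P(blue next | data) = (1/7)(0.25596) + (4/5)(0.0065032) + (2/11)(0.66785) + (4/9)(0.069693) = 0.19417.

0.1942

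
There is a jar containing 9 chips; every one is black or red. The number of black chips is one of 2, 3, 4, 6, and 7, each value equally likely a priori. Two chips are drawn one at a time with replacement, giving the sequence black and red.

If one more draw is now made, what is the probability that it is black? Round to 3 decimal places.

For each hypothesis, P(data | H) works out to: P(data | r = 2) = (2/9)(7/9) = 14/81; P(data | r = 3) = (3/9)(6/9) = 2/9; P(data | r = 4) = (4/9)(5/9) = 20/81; P(data | r = 6) = (6/9)(3/9) = 2/9; P(data | r = 7) = (7/9)(2/9) = 14/81.
Weighting by the prior gives 1/5 · 14/81 = 14/405, 1/5 · 2/9 = 2/45, 1/5 · 20/81 = 4/81, 1/5 · 2/9 = 2/45, 1/5 · 14/81 = 14/405; these sum to 28/135.
The posterior is then P(r = 2 | data) = 1/6, P(r = 3 | data) = 3/14, P(r = 4 | data) = 5/21, P(r = 6 | data) = 3/14, P(r = 7 | data) = 1/6.
So P(black next | data) = Σ P(black next | H) P(H | data) = (2/9)(1/6) + (1/3)(3/14) + (4/9)(5/21) + (2/3)(3/14) + (7/9)(1/6) = 92/189.

0.487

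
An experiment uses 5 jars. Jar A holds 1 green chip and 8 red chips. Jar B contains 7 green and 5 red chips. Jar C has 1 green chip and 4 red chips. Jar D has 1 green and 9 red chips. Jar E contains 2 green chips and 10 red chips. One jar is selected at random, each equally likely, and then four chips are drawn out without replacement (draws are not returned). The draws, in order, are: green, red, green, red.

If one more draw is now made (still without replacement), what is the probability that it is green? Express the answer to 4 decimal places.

Under each hypothesis, the probability of the observed sequence is: P(data | jar A) = (1/9)(8/8)(0/7) = 0; P(data | jar B) = (7/12)(5/11)(6/10)(4/9) = 7/99; P(data | jar C) = (1/5)(4/4)(0/3) = 0; P(data | jar D) = (1/10)(9/9)(0/8) = 0; P(data | jar E) = (2/12)(10/11)(1/10)(9/9) = 1/66.
Weighting by the prior gives 1/5 · 0 = 0, 1/5 · 7/99 = 7/495, 1/5 · 0 = 0, 1/5 · 0 = 0, 1/5 · 1/66 = 1/330; these sum to 17/990.
The posterior is then P(jar A | data) = 0, P(jar B | data) = 14/17, P(jar C | data) = 0, P(jar D | data) = 0, P(jar E | data) = 3/17.
The predictive probability is P(green next | data) = (5/8)(14/17) + (0)(3/17) = 35/68.

0.5147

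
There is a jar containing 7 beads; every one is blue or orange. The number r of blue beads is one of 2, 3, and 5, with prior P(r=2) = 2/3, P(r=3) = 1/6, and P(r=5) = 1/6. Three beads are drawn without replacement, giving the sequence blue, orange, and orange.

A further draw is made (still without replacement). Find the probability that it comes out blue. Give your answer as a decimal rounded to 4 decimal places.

Compute the likelihood of the observed sequence for each case: P(data | r = 2) = (2/7)(5/6)(4/5) = 4/21; P(data | r = 3) = (3/7)(4/6)(3/5) = 6/35; P(data | r = 5) = (5/7)(2/6)(1/5) = 1/21.
Multiplying each by its prior: 2/3 · 4/21 = 8/63, 1/6 · 6/35 = 1/35, 1/6 · 1/21 = 1/126; these sum to 103/630.
Dividing through by the total gives posterior P(r = 2 | data) = 80/103, P(r = 3 | data) = 18/103, P(r = 5 | data) = 5/103.
The predictive probability is P(blue next | data) = (1/4)(80/103) + (1/2)(18/103) + (1)(5/103) = 34/103.

0.3301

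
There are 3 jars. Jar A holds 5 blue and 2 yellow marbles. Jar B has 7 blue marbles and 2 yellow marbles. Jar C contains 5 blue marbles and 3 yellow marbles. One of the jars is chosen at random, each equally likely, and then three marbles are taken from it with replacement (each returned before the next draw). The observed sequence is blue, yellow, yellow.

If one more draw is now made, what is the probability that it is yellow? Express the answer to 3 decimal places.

Under each hypothesis, the probability of the observed sequence is: P(data | jar A) = (5/7)(2/7)(2/7) = 0.058309; P(data | jar B) = (7/9)(2/9)(2/9) = 0.038409; P(data | jar C) = (5/8)(3/8)(3/8) = 0.087891.
The prior-weighted likelihoods are 1/3 · 0.058309 = 0.019436, 1/3 · 0.038409 = 0.012803, 1/3 · 0.087891 = 0.029297; summing to 0.061536.
Dividing through by the total gives posterior P(jar A | data) = 0.31585, P(jar B | data) = 0.20806, P(jar C | data) = 0.47609.
Averaging over the posterior, P(yellow next | data) = (2/7)(0.31585) + (2/9)(0.20806) + (3/8)(0.47609) = 0.31501.

0.315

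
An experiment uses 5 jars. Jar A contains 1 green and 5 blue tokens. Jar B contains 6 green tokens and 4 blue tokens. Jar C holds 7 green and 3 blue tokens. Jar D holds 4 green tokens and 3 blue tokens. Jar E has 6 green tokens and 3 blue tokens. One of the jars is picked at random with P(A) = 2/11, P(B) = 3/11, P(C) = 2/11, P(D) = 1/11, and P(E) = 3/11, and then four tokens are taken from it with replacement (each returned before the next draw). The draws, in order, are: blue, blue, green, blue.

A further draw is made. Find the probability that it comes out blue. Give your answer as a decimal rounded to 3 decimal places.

For each hypothesis, P(data | H) works out to: P(data | jar A) = (5/6)(5/6)(1/6)(5/6) = 0.096451; P(data | jar B) = (4/10)(4/10)(6/10)(4/10) = 0.0384; P(data | jar C) = (3/10)(3/10)(7/10)(3/10) = 0.0189; P(data | jar D) = (3/7)(3/7)(4/7)(3/7) = 0.044981; P(data | jar E) = (3/9)(3/9)(6/9)(3/9) = 0.024691.
Weighting by the prior gives 2/11 · 0.096451 = 0.017536, 3/11 · 0.0384 = 0.010473, 2/11 · 0.0189 = 0.0034364, 1/11 · 0.044981 = 0.0040892, 3/11 · 0.024691 = 0.006734; these sum to 0.042269.
Normalising, the posterior is P(jar A | data) = 0.41488, P(jar B | data) = 0.24777, P(jar C | data) = 0.081298, P(jar D | data) = 0.096743, P(jar E | data) = 0.15931.
Averaging over the posterior, P(blue next | data) = (5/6)(0.41488) + (2/5)(0.24777) + (3/10)(0.081298) + (3/7)(0.096743) + (1/3)(0.15931) = 0.56379.

0.564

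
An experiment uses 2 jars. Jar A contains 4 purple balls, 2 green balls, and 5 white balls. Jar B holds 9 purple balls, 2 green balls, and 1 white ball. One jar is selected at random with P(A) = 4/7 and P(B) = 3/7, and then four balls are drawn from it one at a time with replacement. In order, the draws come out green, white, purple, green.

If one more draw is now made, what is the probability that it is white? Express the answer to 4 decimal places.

Compute the likelihood of the observed sequence for each case: P(data | jar A) = (2/11)(5/11)(4/11)(2/11) = 0.0054641; P(data | jar B) = (2/12)(1/12)(9/12)(2/12) = 0.0017361.
Weighting by the prior gives 4/7 · 0.0054641 = 0.0031223, 3/7 · 0.0017361 = 0.00074405; summing to 0.0038664.
The posterior is then P(jar A | data) = 0.80756, P(jar B | data) = 0.19244.
So P(white next | data) = Σ P(white next | H) P(H | data) = (5/11)(0.80756) + (1/12)(0.19244) = 0.38311.

0.3831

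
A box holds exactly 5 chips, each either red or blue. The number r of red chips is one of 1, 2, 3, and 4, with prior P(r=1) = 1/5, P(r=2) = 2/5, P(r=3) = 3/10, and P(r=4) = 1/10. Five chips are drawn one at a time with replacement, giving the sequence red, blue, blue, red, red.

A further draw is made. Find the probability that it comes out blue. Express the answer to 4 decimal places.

Compute the likelihood of the observed sequence for each case: P(data | r = 1) = (1/5)(4/5)(4/5)(1/5)(1/5) = 0.00512; P(data | r = 2) = (2/5)(3/5)(3/5)(2/5)(2/5) = 0.02304; P(data | r = 3) = (3/5)(2/5)(2/5)(3/5)(3/5) = 0.03456; P(data | r = 4) = (4/5)(1/5)(1/5)(4/5)(4/5) = 0.02048.
Weighting by the prior gives 1/5 · 0.00512 = 0.001024, 2/5 · 0.02304 = 0.009216, 3/10 · 0.03456 = 0.010368, 1/10 · 0.02048 = 0.002048; summing to 0.022656.
Normalising, the posterior is P(r = 1 | data) = 0.045198, P(r = 2 | data) = 0.40678, P(r = 3 | data) = 0.45763, P(r = 4 | data) = 0.090395.
The predictive probability is P(blue next | data) = (4/5)(0.045198) + (3/5)(0.40678) + (2/5)(0.45763) + (1/5)(0.090395) = 0.48136.

0.4814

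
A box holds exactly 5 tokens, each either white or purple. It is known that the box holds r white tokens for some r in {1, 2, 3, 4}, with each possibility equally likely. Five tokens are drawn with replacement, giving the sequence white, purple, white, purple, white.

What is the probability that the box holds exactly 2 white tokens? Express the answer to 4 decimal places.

0.2769

Under each hypothesis, the probability of the observed sequence is: P(data | r = 1) = (1/5)(4/5)(1/5)(4/5)(1/5) = 0.00512; P(data | r = 2) = (2/5)(3/5)(2/5)(3/5)(2/5) = 0.02304; P(data | r = 3) = (3/5)(2/5)(3/5)(2/5)(3/5) = 0.03456; P(data | r = 4) = (4/5)(1/5)(4/5)(1/5)(4/5) = 0.02048.
Weighting by the prior gives 1/4 · 0.00512 = 0.00128, 1/4 · 0.02304 = 0.00576, 1/4 · 0.03456 = 0.00864, 1/4 · 0.02048 = 0.00512; summing to 0.0208.
Hence P(r = 2 | data) = (0.00576) / (0.0208) = 0.27692.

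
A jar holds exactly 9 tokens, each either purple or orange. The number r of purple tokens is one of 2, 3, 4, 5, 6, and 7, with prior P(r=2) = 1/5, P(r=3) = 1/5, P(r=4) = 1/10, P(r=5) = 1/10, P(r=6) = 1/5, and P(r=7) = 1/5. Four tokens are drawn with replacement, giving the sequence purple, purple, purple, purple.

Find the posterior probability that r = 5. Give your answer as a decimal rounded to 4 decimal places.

0.0738

Under each hypothesis, the probability of the observed sequence is: P(data | r = 2) = (2/9)(2/9)(2/9)(2/9) = 0.0024387; P(data | r = 3) = (3/9)(3/9)(3/9)(3/9) = 0.012346; P(data | r = 4) = (4/9)(4/9)(4/9)(4/9) = 0.039018; P(data | r = 5) = (5/9)(5/9)(5/9)(5/9) = 0.09526; P(data | r = 6) = (6/9)(6/9)(6/9)(6/9) = 0.19753; P(data | r = 7) = (7/9)(7/9)(7/9)(7/9) = 0.36595.
The prior-weighted likelihoods are 1/5 · 0.0024387 = 0.00048773, 1/5 · 0.012346 = 0.0024691, 1/10 · 0.039018 = 0.0039018, 1/10 · 0.09526 = 0.009526, 1/5 · 0.19753 = 0.039506, 1/5 · 0.36595 = 0.07319; these sum to 0.12908.
Hence P(r = 5 | data) = (0.009526) / (0.12908) = 0.073799.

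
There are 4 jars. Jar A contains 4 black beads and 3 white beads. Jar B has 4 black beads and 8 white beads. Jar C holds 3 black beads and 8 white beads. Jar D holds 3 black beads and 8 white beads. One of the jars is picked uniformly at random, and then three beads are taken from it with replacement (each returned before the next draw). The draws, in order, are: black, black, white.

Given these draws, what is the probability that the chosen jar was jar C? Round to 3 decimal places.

0.168

Under each hypothesis, the probability of the observed sequence is: P(data | jar A) = (4/7)(4/7)(3/7) = 0.13994; P(data | jar B) = (4/12)(4/12)(8/12) = 0.074074; P(data | jar C) = (3/11)(3/11)(8/11) = 0.054095; P(data | jar D) = (3/11)(3/11)(8/11) = 0.054095.
Weighting by the prior gives 1/4 · 0.13994 = 0.034985, 1/4 · 0.074074 = 0.018519, 1/4 · 0.054095 = 0.013524, 1/4 · 0.054095 = 0.013524; summing to 0.080551.
By Bayes' rule, P(jar C | data) = (0.013524) / (0.080551) = 0.16789.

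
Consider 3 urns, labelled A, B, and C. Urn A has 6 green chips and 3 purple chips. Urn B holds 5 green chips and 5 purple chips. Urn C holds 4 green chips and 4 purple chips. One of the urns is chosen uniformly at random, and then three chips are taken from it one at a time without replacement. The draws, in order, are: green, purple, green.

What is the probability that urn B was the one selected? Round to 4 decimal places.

0.3017

The likelihood of the observed sequence under each hypothesis: P(data | urn A) = (6/9)(3/8)(5/7) = 5/28; P(data | urn B) = (5/10)(5/9)(4/8) = 5/36; P(data | urn C) = (4/8)(4/7)(3/6) = 1/7.
Weighting by the prior gives 1/3 · 5/28 = 5/84, 1/3 · 5/36 = 5/108, 1/3 · 1/7 = 1/21; summing to 29/189.
By Bayes' rule, P(urn B | data) = (5/108) / (29/189) = 35/116.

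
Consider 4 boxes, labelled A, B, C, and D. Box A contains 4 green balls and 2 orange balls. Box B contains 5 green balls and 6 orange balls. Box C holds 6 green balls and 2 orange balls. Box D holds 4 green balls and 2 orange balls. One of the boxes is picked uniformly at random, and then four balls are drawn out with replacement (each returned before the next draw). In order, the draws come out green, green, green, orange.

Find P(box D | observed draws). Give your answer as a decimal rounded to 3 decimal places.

0.279

Under each hypothesis, the probability of the observed sequence is: P(data | box A) = (4/6)(4/6)(4/6)(2/6) = 0.098765; P(data | box B) = (5/11)(5/11)(5/11)(6/11) = 0.051226; P(data | box C) = (6/8)(6/8)(6/8)(2/8) = 0.10547; P(data | box D) = (4/6)(4/6)(4/6)(2/6) = 0.098765.
Weighting by the prior gives 1/4 · 0.098765 = 0.024691, 1/4 · 0.051226 = 0.012807, 1/4 · 0.10547 = 0.026367, 1/4 · 0.098765 = 0.024691; these sum to 0.088556.
By Bayes' rule, P(box D | data) = (0.024691) / (0.088556) = 0.27882.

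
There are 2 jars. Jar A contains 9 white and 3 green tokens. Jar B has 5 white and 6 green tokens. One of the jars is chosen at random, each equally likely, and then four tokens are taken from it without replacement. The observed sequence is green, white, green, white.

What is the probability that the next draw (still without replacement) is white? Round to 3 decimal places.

0.573

The likelihood of the observed sequence under each hypothesis: P(data | jar A) = (3/12)(9/11)(2/10)(8/9) = 2/55; P(data | jar B) = (6/11)(5/10)(5/9)(4/8) = 5/66.
Multiplying each by its prior: 1/2 · 2/55 = 1/55, 1/2 · 5/66 = 5/132; these sum to 37/660.
Dividing through by the total gives posterior P(jar A | data) = 12/37, P(jar B | data) = 25/37.
The predictive probability is P(white next | data) = (7/8)(12/37) + (3/7)(25/37) = 297/518.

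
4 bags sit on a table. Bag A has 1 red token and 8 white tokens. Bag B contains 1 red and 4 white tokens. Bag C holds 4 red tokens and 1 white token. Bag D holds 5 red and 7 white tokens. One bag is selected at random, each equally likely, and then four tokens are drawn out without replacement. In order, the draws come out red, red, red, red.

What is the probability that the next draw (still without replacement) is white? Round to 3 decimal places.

0.994

The likelihood of the observed sequence under each hypothesis: P(data | bag A) = (1/9)(0/8) = 0; P(data | bag B) = (1/5)(0/4) = 0; P(data | bag C) = (4/5)(3/4)(2/3)(1/2) = 1/5; P(data | bag D) = (5/12)(4/11)(3/10)(2/9) = 1/99.
The prior-weighted likelihoods are 1/4 · 0 = 0, 1/4 · 0 = 0, 1/4 · 1/5 = 1/20, 1/4 · 1/99 = 1/396; with total 26/495.
Dividing through by the total gives posterior P(bag A | data) = 0, P(bag B | data) = 0, P(bag C | data) = 99/104, P(bag D | data) = 5/104.
Averaging over the posterior, P(white next | data) = (1)(99/104) + (7/8)(5/104) = 827/832.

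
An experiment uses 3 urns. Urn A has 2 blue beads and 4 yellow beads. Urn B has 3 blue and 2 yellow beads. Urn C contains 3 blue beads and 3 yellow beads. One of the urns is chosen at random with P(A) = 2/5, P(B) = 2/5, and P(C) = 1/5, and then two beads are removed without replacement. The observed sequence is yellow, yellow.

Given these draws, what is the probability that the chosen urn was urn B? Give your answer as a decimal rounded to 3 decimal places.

0.167

For each hypothesis, P(data | H) works out to: P(data | urn A) = (4/6)(3/5) = 2/5; P(data | urn B) = (2/5)(1/4) = 1/10; P(data | urn C) = (3/6)(2/5) = 1/5.
Multiplying each by its prior: 2/5 · 2/5 = 4/25, 2/5 · 1/10 = 1/25, 1/5 · 1/5 = 1/25; these sum to 6/25.
Hence P(urn B | data) = (1/25) / (6/25) = 1/6.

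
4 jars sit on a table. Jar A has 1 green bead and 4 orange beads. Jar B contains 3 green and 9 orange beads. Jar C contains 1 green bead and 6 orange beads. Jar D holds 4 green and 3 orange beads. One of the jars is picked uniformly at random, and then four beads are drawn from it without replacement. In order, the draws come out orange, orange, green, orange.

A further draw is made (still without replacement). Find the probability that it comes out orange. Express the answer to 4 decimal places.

0.8789

Under each hypothesis, the probability of the observed sequence is: P(data | jar A) = (4/5)(3/4)(1/3)(2/2) = 1/5; P(data | jar B) = (9/12)(8/11)(3/10)(7/9) = 7/55; P(data | jar C) = (6/7)(5/6)(1/5)(4/4) = 1/7; P(data | jar D) = (3/7)(2/6)(4/5)(1/4) = 1/35.
The prior-weighted likelihoods are 1/4 · 1/5 = 1/20, 1/4 · 7/55 = 7/220, 1/4 · 1/7 = 1/28, 1/4 · 1/35 = 1/140; summing to 48/385.
Dividing through by the total gives posterior P(jar A | data) = 77/192, P(jar B | data) = 49/192, P(jar C | data) = 55/192, P(jar D | data) = 11/192.
Averaging over the posterior, P(orange next | data) = (1)(77/192) + (3/4)(49/192) + (1)(55/192) + (0)(11/192) = 225/256.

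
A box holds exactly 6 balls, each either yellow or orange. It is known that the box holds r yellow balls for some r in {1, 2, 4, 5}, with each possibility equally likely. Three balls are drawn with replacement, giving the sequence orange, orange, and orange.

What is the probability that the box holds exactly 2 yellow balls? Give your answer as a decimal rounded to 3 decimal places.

0.323

Under each hypothesis, the probability of the observed sequence is: P(data | r = 1) = (5/6)(5/6)(5/6) = 125/216; P(data | r = 2) = (4/6)(4/6)(4/6) = 8/27; P(data | r = 4) = (2/6)(2/6)(2/6) = 1/27; P(data | r = 5) = (1/6)(1/6)(1/6) = 1/216.
The prior-weighted likelihoods are 1/4 · 125/216 = 125/864, 1/4 · 8/27 = 2/27, 1/4 · 1/27 = 1/108, 1/4 · 1/216 = 1/864; with total 11/48.
Therefore the posterior P(r = 2 | data) = (2/27) / (11/48) = 32/99.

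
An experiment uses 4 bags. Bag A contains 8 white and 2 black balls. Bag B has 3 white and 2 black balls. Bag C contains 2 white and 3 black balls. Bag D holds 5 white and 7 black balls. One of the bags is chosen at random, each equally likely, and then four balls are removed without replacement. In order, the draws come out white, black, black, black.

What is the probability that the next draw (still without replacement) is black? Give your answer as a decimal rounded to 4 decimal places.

Compute the likelihood of the observed sequence for each case: P(data | bag A) = (8/10)(2/9)(1/8)(0/7) = 0; P(data | bag B) = (3/5)(2/4)(1/3)(0/2) = 0; P(data | bag C) = (2/5)(3/4)(2/3)(1/2) = 0.1; P(data | bag D) = (5/12)(7/11)(6/10)(5/9) = 0.088384.
Weighting by the prior gives 1/4 · 0 = 0, 1/4 · 0 = 0, 1/4 · 0.1 = 0.025, 1/4 · 0.088384 = 0.022096; these sum to 0.047096.
Dividing through by the total gives posterior P(bag A | data) = 0, P(bag B | data) = 0, P(bag C | data) = 0.53083, P(bag D | data) = 0.46917.
The predictive probability is P(black next | data) = (0)(0.53083) + (1/2)(0.46917) = 0.23458.

0.2346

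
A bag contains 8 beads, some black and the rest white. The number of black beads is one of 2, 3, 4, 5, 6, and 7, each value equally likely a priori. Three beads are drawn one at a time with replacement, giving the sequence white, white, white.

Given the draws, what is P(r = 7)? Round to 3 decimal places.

Under each hypothesis, the probability of the observed sequence is: P(data | r = 2) = (6/8)(6/8)(6/8) = 0.42188; P(data | r = 3) = (5/8)(5/8)(5/8) = 0.24414; P(data | r = 4) = (4/8)(4/8)(4/8) = 0.125; P(data | r = 5) = (3/8)(3/8)(3/8) = 0.052734; P(data | r = 6) = (2/8)(2/8)(2/8) = 0.015625; P(data | r = 7) = (1/8)(1/8)(1/8) = 0.0019531.
Multiplying each by its prior: 1/6 · 0.42188 = 0.070312, 1/6 · 0.24414 = 0.04069, 1/6 · 0.125 = 0.020833, 1/6 · 0.052734 = 0.0087891, 1/6 · 0.015625 = 0.0026042, 1/6 · 0.0019531 = 0.00032552; summing to 0.14355.
Hence P(r = 7 | data) = (0.00032552) / (0.14355) = 0.0022676.

0.002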